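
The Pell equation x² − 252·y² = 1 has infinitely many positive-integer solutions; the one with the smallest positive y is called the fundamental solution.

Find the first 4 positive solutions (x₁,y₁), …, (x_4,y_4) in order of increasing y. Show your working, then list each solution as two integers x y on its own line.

127 8
32257 2032
8193151 516120
2081028097 131092448

√252 = [15; 1,6,1,30, …], period ℓ=4 (even) → k=3
k=0  a_k=15  p_k/q_k = 15/1
…
k=2  a_k=6  p_k/q_k = 111/7
k=3  a_k=1  p_k/q_k = 127/8
→ (127, 8).  Check: 127²=16129, 252·8²=16128, difference 1.
n=2: (127,8)∘(127,8) = (127·127+252·8·8, 127·8+8·127) = (32257,2032)
n=3: (32257,2032)∘(127,8) = (127·32257+252·8·2032, 127·2032+8·32257) = (8193151,516120)
n=4: (8193151,516120)∘(127,8) = (127·8193151+252·8·516120, 127·516120+8·8193151) = (2081028097,131092448)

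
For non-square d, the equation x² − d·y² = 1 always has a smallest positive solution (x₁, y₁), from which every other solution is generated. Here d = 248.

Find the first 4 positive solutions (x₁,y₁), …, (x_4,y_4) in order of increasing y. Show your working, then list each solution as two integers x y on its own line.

d=248: √d = [15; 1,2,1,30] (ℓ=4, even), read p_3/q_3
k=0  a_k=15  p_k/q_k = 15/1
…
k=2  a_k=2  p_k/q_k = 47/3
k=3  a_k=1  p_k/q_k = 63/4
→ (63, 4).  Check: 63²=3969, 248·4²=3968, difference 1.
k=2:  x_2 = 63·63+248·4·4 = 7937,  y_2 = 63·4+4·63 = 504
k=3:  x_3 = 63·7937+248·4·504 = 999999,  y_3 = 63·504+4·7937 = 63500
k=4:  x_4 = 63·999999+248·4·63500 = 125991937,  y_4 = 63·63500+4·999999 = 8000496

63 4
7937 504
999999 63500
125991937 8000496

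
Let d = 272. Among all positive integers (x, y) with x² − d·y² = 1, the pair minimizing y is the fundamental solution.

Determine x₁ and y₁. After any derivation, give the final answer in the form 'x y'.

√272 = [16; 2,32, …], period ℓ=2 (even) → k=1
a_0=16:  p_0=16·1+0=16,  q_0=16·0+1=1
a_1=2:  p_1=2·16+1=33,  q_1=2·1+0=2
→ (33, 2).  Check: 33²=1089, 272·2²=1088, difference 1.

33 2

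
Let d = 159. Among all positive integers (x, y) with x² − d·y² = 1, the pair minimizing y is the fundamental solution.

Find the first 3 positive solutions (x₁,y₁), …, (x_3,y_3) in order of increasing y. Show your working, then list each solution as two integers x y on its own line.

√159 → a₀=12, period (1,1,1,1,3,1,1,1,1,24); ℓ=10 even so k=9
step 0: (12, 1)  from 12·(1,0) + (0,1)
step 1: (13, 1)  from 1·(12,1) + (1,0)
step 2: (25, 2)  from 1·(13,1) + (12,1)
step 3: (38, 3)  from 1·(25,2) + (13,1)
…
step 6: (290, 23)  from 1·(227,18) + (63,5)
step 7: (517, 41)  from 1·(290,23) + (227,18)
step 8: (807, 64)  from 1·(517,41) + (290,23)
step 9: (1324, 105)  from 1·(807,64) + (517,41)
(x₁, y₁) = (1324, 105);  1324² − 159·105² = 1 ✓
n=2: (1324,105)∘(1324,105) = (1324·1324+159·105·105, 1324·105+105·1324) = (3505951,278040)
n=3: (3505951,278040)∘(1324,105) = (1324·3505951+159·105·278040, 1324·278040+105·3505951) = (9283756924,736249815)

1324 105
3505951 278040
9283756924 736249815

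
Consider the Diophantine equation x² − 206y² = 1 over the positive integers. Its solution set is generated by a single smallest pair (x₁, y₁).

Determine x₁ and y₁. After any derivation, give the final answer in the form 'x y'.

59535 4148

[14; 2,1,5,14,5,1,2,28] for √206; ℓ=8 ⇒ convergent index 7
k=0  a_k=14  p_k/q_k = 14/1
…
k=3  a_k=5  p_k/q_k = 244/17
…
k=6  a_k=1  p_k/q_k = 20998/1463
k=7  a_k=2  p_k/q_k = 59535/4148
fundamental: x₁=59535, y₁=4148  (since 3544416225 − 206·17205904 = 1)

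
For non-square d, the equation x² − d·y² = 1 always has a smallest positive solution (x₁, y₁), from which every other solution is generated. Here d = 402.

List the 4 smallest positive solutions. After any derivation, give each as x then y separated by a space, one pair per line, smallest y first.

√402 → a₀=20, period (20,40); ℓ=2 even so k=1
a_0=20:  p_0=20·1+0=20,  q_0=20·0+1=1
a_1=20:  p_1=20·20+1=401,  q_1=20·1+0=20
(x₁, y₁) = (401, 20);  401² − 402·20² = 1 ✓
k=2:  x_2 = 401·401+402·20·20 = 321601,  y_2 = 401·20+20·401 = 16040
k=3:  x_3 = 401·321601+402·20·16040 = 257923601,  y_3 = 401·16040+20·321601 = 12864060
k=4:  x_4 = 401·257923601+402·20·12864060 = 206854406401,  y_4 = 401·12864060+20·257923601 = 10316960080

401 20
321601 16040
257923601 12864060
206854406401 10316960080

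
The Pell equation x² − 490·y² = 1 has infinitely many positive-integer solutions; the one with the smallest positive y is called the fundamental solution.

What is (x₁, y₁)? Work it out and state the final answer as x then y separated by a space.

√490 = [22; 7,2,1,4,4,4,1,2,7,44, …], period ℓ=10 (even) → k=9
a_0=22:  p_0=22·1+0=22,  q_0=22·0+1=1
…
a_3=1:  p_3=1·332+155=487,  q_3=1·15+7=22
a_4=4:  p_4=4·487+332=2280,  q_4=4·22+15=103
a_5=4:  p_5=4·2280+487=9607,  q_5=4·103+22=434
…
a_7=1:  p_7=1·40708+9607=50315,  q_7=1·1839+434=2273
a_8=2:  p_8=2·50315+40708=141338,  q_8=2·2273+1839=6385
a_9=7:  p_9=7·141338+50315=1039681,  q_9=7·6385+2273=46968
fundamental: x₁=1039681, y₁=46968  (since 1080936581761 − 490·2205993024 = 1)

1039681 46968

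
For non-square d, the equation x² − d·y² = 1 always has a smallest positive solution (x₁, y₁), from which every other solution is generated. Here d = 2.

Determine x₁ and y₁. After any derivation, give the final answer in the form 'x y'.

√2 = [1; 2, …], period ℓ=1 (odd) → k=1
i=0: a=1 ⇒ p=1, q=1
i=1: a=2 ⇒ p=3, q=2
fundamental: x₁=3, y₁=2  (since 9 − 2·4 = 1)

3 2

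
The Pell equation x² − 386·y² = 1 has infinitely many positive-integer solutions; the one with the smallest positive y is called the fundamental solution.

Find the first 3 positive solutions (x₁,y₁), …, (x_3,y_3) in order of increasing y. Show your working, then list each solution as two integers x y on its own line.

111555 5678
24889036049 1266818580
5552992832780835 282639893378122

√386 = [19; 1,1,1,4,1,18,1,4,1,1,1,38, …], period ℓ=12 (even) → k=11
a_0=19:  p_0=19·1+0=19,  q_0=19·0+1=1
a_1=1:  p_1=1·19+1=20,  q_1=1·1+0=1
a_2=1:  p_2=1·20+19=39,  q_2=1·1+1=2
a_3=1:  p_3=1·39+20=59,  q_3=1·2+1=3
…
a_6=18:  p_6=18·334+275=6287,  q_6=18·17+14=320
a_7=1:  p_7=1·6287+334=6621,  q_7=1·320+17=337
a_8=4:  p_8=4·6621+6287=32771,  q_8=4·337+320=1668
a_9=1:  p_9=1·32771+6621=39392,  q_9=1·1668+337=2005
a_10=1:  p_10=1·39392+32771=72163,  q_10=1·2005+1668=3673
a_11=1:  p_11=1·72163+39392=111555,  q_11=1·3673+2005=5678
→ (111555, 5678).  Check: 111555²=12444518025, 386·5678²=12444518024, difference 1.
(x_2, y_2) = (111555·111555 + 386·5678·5678, 111555·5678 + 5678·111555) = (24889036049, 1266818580)
(x_3, y_3) = (111555·24889036049 + 386·5678·1266818580, 111555·1266818580 + 5678·24889036049) = (5552992832780835, 282639893378122)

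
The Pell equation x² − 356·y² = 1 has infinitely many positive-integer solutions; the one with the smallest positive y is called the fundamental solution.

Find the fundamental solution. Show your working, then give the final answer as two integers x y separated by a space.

500001 26500

√356 → a₀=18, period (1,6,1,1,2,…,6,1,36); ℓ=14 even so k=13
step 0: (18, 1)  from 18·(1,0) + (0,1)
step 1: (19, 1)  from 1·(18,1) + (1,0)
…
step 3: (151, 8)  from 1·(132,7) + (19,1)
step 4: (283, 15)  from 1·(151,8) + (132,7)
step 5: (717, 38)  from 2·(283,15) + (151,8)
…
step 7: (8717, 462)  from 8·(1000,53) + (717,38)
step 8: (9717, 515)  from 1·(8717,462) + (1000,53)
step 9: (28151, 1492)  from 2·(9717,515) + (8717,462)
step 10: (37868, 2007)  from 1·(28151,1492) + (9717,515)
…
step 12: (433982, 23001)  from 6·(66019,3499) + (37868,2007)
step 13: (500001, 26500)  from 1·(433982,23001) + (66019,3499)
(x₁, y₁) = (500001, 26500);  500001² − 356·26500² = 1 ✓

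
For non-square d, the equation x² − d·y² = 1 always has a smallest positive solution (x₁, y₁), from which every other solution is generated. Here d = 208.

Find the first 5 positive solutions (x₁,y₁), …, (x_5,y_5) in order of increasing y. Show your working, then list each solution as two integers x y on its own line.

√208 → a₀=14, period (2,2,1,2,2,28); ℓ=6 even so k=5
k=0  a_k=14  p_k/q_k = 14/1
k=1  a_k=2  p_k/q_k = 29/2
k=2  a_k=2  p_k/q_k = 72/5
…
k=4  a_k=2  p_k/q_k = 274/19
k=5  a_k=2  p_k/q_k = 649/45
fundamental: x₁=649, y₁=45  (since 421201 − 208·2025 = 1)
(649+45√208)^2 = 842401 + 58410√208
(649+45√208)^3 = 1093435849 + 75816135√208
(649+45√208)^4 = 1419278889601 + 98409284820√208
(649+45√208)^5 = 1842222905266249 + 127735175880225√208

649 45
842401 58410
1093435849 75816135
1419278889601 98409284820
1842222905266249 127735175880225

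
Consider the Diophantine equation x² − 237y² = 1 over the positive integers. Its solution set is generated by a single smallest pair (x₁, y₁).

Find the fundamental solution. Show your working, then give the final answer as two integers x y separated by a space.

√237 = [15; 2,1,1,7,10,7,1,1,2,30, …], period ℓ=10 (even) → k=9
step 0: (15, 1)  from 15·(1,0) + (0,1)
…
step 2: (46, 3)  from 1·(31,2) + (15,1)
…
step 5: (5927, 385)  from 10·(585,38) + (77,5)
…
step 8: (90075, 5851)  from 1·(48001,3118) + (42074,2733)
step 9: (228151, 14820)  from 2·(90075,5851) + (48001,3118)
fundamental: x₁=228151, y₁=14820  (since 52052878801 − 237·219632400 = 1)

228151 14820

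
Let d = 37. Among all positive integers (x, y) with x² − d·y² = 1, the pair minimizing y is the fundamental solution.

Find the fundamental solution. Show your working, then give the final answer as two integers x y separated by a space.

73 12

d=37: √d = [6; 12] (ℓ=1, odd), read p_1/q_1
k=0  a_k=6  p_k/q_k = 6/1
k=1  a_k=12  p_k/q_k = 73/12
fundamental: x₁=73, y₁=12  (since 5329 − 37·144 = 1)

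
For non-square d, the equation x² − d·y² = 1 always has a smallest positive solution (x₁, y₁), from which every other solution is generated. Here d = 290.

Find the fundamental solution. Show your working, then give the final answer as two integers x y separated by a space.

579 34

√290 = [17; 34, …], period ℓ=1 (odd) → k=1
a_0=17:  p_0=17·1+0=17,  q_0=17·0+1=1
a_1=34:  p_1=34·17+1=579,  q_1=34·1+0=34
fundamental: x₁=579, y₁=34  (since 335241 − 290·1156 = 1)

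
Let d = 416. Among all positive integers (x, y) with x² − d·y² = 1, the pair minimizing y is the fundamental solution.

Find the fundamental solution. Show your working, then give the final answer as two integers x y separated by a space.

√416 = [20; 2,1,1,9,1,1,2,40, …], period ℓ=8 (even) → k=7
k=0  a_k=20  p_k/q_k = 20/1
k=1  a_k=2  p_k/q_k = 41/2
…
k=5  a_k=1  p_k/q_k = 1081/53
k=6  a_k=1  p_k/q_k = 2060/101
k=7  a_k=2  p_k/q_k = 5201/255
fundamental: x₁=5201, y₁=255  (since 27050401 − 416·65025 = 1)

5201 255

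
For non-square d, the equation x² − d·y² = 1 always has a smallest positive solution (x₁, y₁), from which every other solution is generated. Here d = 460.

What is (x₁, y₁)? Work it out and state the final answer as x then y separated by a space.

2535751 118230

d=460: √d = [21; 2,4,3,1,2,10,2,1,3,4,2,42] (ℓ=12, even), read p_11/q_11
i=0: a=21 ⇒ p=21, q=1
i=1: a=2 ⇒ p=43, q=2
i=2: a=4 ⇒ p=193, q=9
i=3: a=3 ⇒ p=622, q=29
i=4: a=1 ⇒ p=815, q=38
…
i=6: a=10 ⇒ p=23335, q=1088
i=7: a=2 ⇒ p=48922, q=2281
…
i=9: a=3 ⇒ p=265693, q=12388
i=10: a=4 ⇒ p=1135029, q=52921
i=11: a=2 ⇒ p=2535751, q=118230
→ (2535751, 118230).  Check: 2535751²=6430033134001, 460·118230²=6430033134000, difference 1.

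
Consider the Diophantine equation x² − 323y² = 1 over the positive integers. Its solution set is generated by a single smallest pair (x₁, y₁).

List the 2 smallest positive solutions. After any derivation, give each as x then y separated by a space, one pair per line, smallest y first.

18 1
647 36

d=323: √d = [17; 1,34] (ℓ=2, even), read p_1/q_1
step 0: (17, 1)  from 17·(1,0) + (0,1)
step 1: (18, 1)  from 1·(17,1) + (1,0)
→ (18, 1).  Check: 18²=324, 323·1²=323, difference 1.
(18+1√323)^2 = 647 + 36√323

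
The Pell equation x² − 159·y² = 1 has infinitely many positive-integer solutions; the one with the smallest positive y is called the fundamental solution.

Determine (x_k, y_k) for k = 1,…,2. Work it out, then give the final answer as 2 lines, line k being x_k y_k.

[12; 1,1,1,1,3,1,1,1,1,24] for √159; ℓ=10 ⇒ convergent index 9
step 0: (12, 1)  from 12·(1,0) + (0,1)
step 1: (13, 1)  from 1·(12,1) + (1,0)
step 2: (25, 2)  from 1·(13,1) + (12,1)
step 3: (38, 3)  from 1·(25,2) + (13,1)
step 4: (63, 5)  from 1·(38,3) + (25,2)
…
step 7: (517, 41)  from 1·(290,23) + (227,18)
step 8: (807, 64)  from 1·(517,41) + (290,23)
step 9: (1324, 105)  from 1·(807,64) + (517,41)
→ (1324, 105).  Check: 1324²=1752976, 159·105²=1752975, difference 1.
n=2: (1324,105)∘(1324,105) = (1324·1324+159·105·105, 1324·105+105·1324) = (3505951,278040)

1324 105
3505951 278040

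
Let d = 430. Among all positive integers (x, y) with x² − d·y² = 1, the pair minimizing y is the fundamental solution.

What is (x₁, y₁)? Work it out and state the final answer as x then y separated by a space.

√430 = [20; 1,2,1,3,1,…,2,1,40, …], period ℓ=14 (even) → k=13
k=0  a_k=20  p_k/q_k = 20/1
k=1  a_k=1  p_k/q_k = 21/1
k=2  a_k=2  p_k/q_k = 62/3
k=3  a_k=1  p_k/q_k = 83/4
k=4  a_k=3  p_k/q_k = 311/15
k=5  a_k=1  p_k/q_k = 394/19
k=6  a_k=6  p_k/q_k = 2675/129
k=7  a_k=8  p_k/q_k = 21794/1051
k=8  a_k=6  p_k/q_k = 133439/6435
k=9  a_k=1  p_k/q_k = 155233/7486
k=10  a_k=3  p_k/q_k = 599138/28893
k=11  a_k=1  p_k/q_k = 754371/36379
k=12  a_k=2  p_k/q_k = 2107880/101651
k=13  a_k=1  p_k/q_k = 2862251/138030
fundamental: x₁=2862251, y₁=138030  (since 8192480787001 − 430·19052280900 = 1)

2862251 138030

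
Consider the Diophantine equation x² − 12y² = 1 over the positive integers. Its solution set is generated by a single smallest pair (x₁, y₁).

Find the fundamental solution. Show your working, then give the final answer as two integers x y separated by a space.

[3; 2,6] for √12; ℓ=2 ⇒ convergent index 1
k=0  a_k=3  p_k/q_k = 3/1
k=1  a_k=2  p_k/q_k = 7/2
fundamental: x₁=7, y₁=2  (since 49 − 12·4 = 1)

7 2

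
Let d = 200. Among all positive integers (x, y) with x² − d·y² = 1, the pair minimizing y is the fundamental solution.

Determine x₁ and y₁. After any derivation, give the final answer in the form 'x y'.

d=200: √d = [14; 7,28] (ℓ=2, even), read p_1/q_1
i=0: a=14 ⇒ p=14, q=1
i=1: a=7 ⇒ p=99, q=7
→ (99, 7).  Check: 99²=9801, 200·7²=9800, difference 1.

99 7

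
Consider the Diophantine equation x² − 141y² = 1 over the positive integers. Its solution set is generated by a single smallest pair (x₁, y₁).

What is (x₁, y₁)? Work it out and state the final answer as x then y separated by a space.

95 8

√141 = [11; 1,6,1,22, …], period ℓ=4 (even) → k=3
i=0: a=11 ⇒ p=11, q=1
i=1: a=1 ⇒ p=12, q=1
i=2: a=6 ⇒ p=83, q=7
i=3: a=1 ⇒ p=95, q=8
(x₁, y₁) = (95, 8);  95² − 141·8² = 1 ✓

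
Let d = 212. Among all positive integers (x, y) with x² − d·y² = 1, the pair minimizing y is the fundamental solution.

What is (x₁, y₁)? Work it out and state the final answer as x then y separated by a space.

[14; 1,1,3,1,1,…,1,1,28] for √212; ℓ=14 ⇒ convergent index 13
k=0  a_k=14  p_k/q_k = 14/1
…
k=2  a_k=1  p_k/q_k = 29/2
k=3  a_k=3  p_k/q_k = 102/7
…
k=6  a_k=1  p_k/q_k = 364/25
…
k=9  a_k=1  p_k/q_k = 5198/357
k=10  a_k=1  p_k/q_k = 7979/548
k=11  a_k=3  p_k/q_k = 29135/2001
k=12  a_k=1  p_k/q_k = 37114/2549
k=13  a_k=1  p_k/q_k = 66249/4550
(x₁, y₁) = (66249, 4550);  66249² − 212·4550² = 1 ✓

66249 4550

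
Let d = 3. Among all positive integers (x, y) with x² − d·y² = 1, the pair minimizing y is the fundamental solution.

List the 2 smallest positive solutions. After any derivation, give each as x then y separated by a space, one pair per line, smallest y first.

d=3: √d = [1; 1,2] (ℓ=2, even), read p_1/q_1
step 0: (1, 1)  from 1·(1,0) + (0,1)
step 1: (2, 1)  from 1·(1,1) + (1,0)
fundamental: x₁=2, y₁=1  (since 4 − 3·1 = 1)
(x_2, y_2) = (2·2 + 3·1·1, 2·1 + 1·2) = (7, 4)

2 1
7 4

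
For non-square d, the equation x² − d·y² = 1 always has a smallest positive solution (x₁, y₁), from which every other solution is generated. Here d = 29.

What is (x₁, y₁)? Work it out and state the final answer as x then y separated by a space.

9801 1820

[5; 2,1,1,2,10] for √29; ℓ=5 ⇒ convergent index 9
i=0: a=5 ⇒ p=5, q=1
i=1: a=2 ⇒ p=11, q=2
i=2: a=1 ⇒ p=16, q=3
i=3: a=1 ⇒ p=27, q=5
i=4: a=2 ⇒ p=70, q=13
i=5: a=10 ⇒ p=727, q=135
i=6: a=2 ⇒ p=1524, q=283
i=7: a=1 ⇒ p=2251, q=418
i=8: a=1 ⇒ p=3775, q=701
i=9: a=2 ⇒ p=9801, q=1820
→ (9801, 1820).  Check: 9801²=96059601, 29·1820²=96059600, difference 1.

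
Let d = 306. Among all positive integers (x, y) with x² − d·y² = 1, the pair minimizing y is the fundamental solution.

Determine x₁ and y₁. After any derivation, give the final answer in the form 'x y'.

d=306: √d = [17; 2,34] (ℓ=2, even), read p_1/q_1
k=0  a_k=17  p_k/q_k = 17/1
k=1  a_k=2  p_k/q_k = 35/2
→ (35, 2).  Check: 35²=1225, 306·2²=1224, difference 1.

35 2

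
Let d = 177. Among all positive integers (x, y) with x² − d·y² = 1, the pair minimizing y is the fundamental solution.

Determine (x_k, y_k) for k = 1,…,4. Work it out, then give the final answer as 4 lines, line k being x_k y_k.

62423 4692
7793261857 585777432
972957569736599 73131969270780
121469860743542176897 9130233834994022448

√177 → a₀=13, period (3,3,2,8,2,3,3,26); ℓ=8 even so k=7
a_0=13:  p_0=13·1+0=13,  q_0=13·0+1=1
…
a_2=3:  p_2=3·40+13=133,  q_2=3·3+1=10
…
a_5=2:  p_5=2·2581+306=5468,  q_5=2·194+23=411
a_6=3:  p_6=3·5468+2581=18985,  q_6=3·411+194=1427
a_7=3:  p_7=3·18985+5468=62423,  q_7=3·1427+411=4692
→ (62423, 4692).  Check: 62423²=3896630929, 177·4692²=3896630928, difference 1.
(x_2, y_2) = (62423·62423 + 177·4692·4692, 62423·4692 + 4692·62423) = (7793261857, 585777432)
(x_3, y_3) = (62423·7793261857 + 177·4692·585777432, 62423·585777432 + 4692·7793261857) = (972957569736599, 73131969270780)
(x_4, y_4) = (62423·972957569736599 + 177·4692·73131969270780, 62423·73131969270780 + 4692·972957569736599) = (121469860743542176897, 9130233834994022448)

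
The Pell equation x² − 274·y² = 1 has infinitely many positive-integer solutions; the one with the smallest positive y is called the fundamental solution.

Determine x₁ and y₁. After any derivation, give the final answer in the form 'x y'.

3959299 239190

d=274: √d = [16; 1,1,4,4,1,1,32] (ℓ=7, odd), read p_13/q_13
k=0  a_k=16  p_k/q_k = 16/1
k=1  a_k=1  p_k/q_k = 17/1
…
k=3  a_k=4  p_k/q_k = 149/9
…
k=5  a_k=1  p_k/q_k = 778/47
k=6  a_k=1  p_k/q_k = 1407/85
…
k=9  a_k=1  p_k/q_k = 93011/5619
k=10  a_k=4  p_k/q_k = 419253/25328
…
k=12  a_k=1  p_k/q_k = 2189276/132259
k=13  a_k=1  p_k/q_k = 3959299/239190
→ (3959299, 239190).  Check: 3959299²=15676048571401, 274·239190²=15676048571400, difference 1.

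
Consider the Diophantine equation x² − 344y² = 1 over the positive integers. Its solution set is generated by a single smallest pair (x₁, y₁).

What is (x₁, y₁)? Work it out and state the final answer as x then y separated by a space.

10405 561

√344 → a₀=18, period (1,1,4,1,3,1,4,1,1,36); ℓ=10 even so k=9
a_0=18:  p_0=18·1+0=18,  q_0=18·0+1=1
…
a_2=1:  p_2=1·19+18=37,  q_2=1·1+1=2
a_3=4:  p_3=4·37+19=167,  q_3=4·2+1=9
a_4=1:  p_4=1·167+37=204,  q_4=1·9+2=11
a_5=3:  p_5=3·204+167=779,  q_5=3·11+9=42
a_6=1:  p_6=1·779+204=983,  q_6=1·42+11=53
…
a_8=1:  p_8=1·4711+983=5694,  q_8=1·254+53=307
a_9=1:  p_9=1·5694+4711=10405,  q_9=1·307+254=561
fundamental: x₁=10405, y₁=561  (since 108264025 − 344·314721 = 1)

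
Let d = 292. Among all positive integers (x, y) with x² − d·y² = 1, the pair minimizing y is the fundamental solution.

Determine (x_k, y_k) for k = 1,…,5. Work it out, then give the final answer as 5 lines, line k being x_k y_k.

2281249 133500
10408194000001 609093483000
47487364308614281249 2778987798000400500
216661004683313632776000001 12679126270400622186966000
988515400545561595548925838281249 57848488250447518938990000667500

d=292: √d = [17; 11,2,1,3,8,3,1,2,11,34] (ℓ=10, even), read p_9/q_9
step 0: (17, 1)  from 17·(1,0) + (0,1)
step 1: (188, 11)  from 11·(17,1) + (1,0)
step 2: (393, 23)  from 2·(188,11) + (17,1)
step 3: (581, 34)  from 1·(393,23) + (188,11)
step 4: (2136, 125)  from 3·(581,34) + (393,23)
…
step 6: (55143, 3227)  from 3·(17669,1034) + (2136,125)
step 7: (72812, 4261)  from 1·(55143,3227) + (17669,1034)
step 8: (200767, 11749)  from 2·(72812,4261) + (55143,3227)
step 9: (2281249, 133500)  from 11·(200767,11749) + (72812,4261)
→ (2281249, 133500).  Check: 2281249²=5204097000001, 292·133500²=5204097000000, difference 1.
(x_2, y_2) = (2281249·2281249 + 292·133500·133500, 2281249·133500 + 133500·2281249) = (10408194000001, 609093483000)
(x_3, y_3) = (2281249·10408194000001 + 292·133500·609093483000, 2281249·609093483000 + 133500·10408194000001) = (47487364308614281249, 2778987798000400500)
(x_4, y_4) = (2281249·47487364308614281249 + 292·133500·2778987798000400500, 2281249·2778987798000400500 + 133500·47487364308614281249) = (216661004683313632776000001, 12679126270400622186966000)
(x_5, y_5) = (2281249·216661004683313632776000001 + 292·133500·12679126270400622186966000, 2281249·12679126270400622186966000 + 133500·216661004683313632776000001) = (988515400545561595548925838281249, 57848488250447518938990000667500)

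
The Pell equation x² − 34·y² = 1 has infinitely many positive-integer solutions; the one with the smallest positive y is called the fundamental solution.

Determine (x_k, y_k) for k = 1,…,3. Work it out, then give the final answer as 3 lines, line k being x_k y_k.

[5; 1,4,1,10] for √34; ℓ=4 ⇒ convergent index 3
i=0: a=5 ⇒ p=5, q=1
…
i=2: a=4 ⇒ p=29, q=5
i=3: a=1 ⇒ p=35, q=6
fundamental: x₁=35, y₁=6  (since 1225 − 34·36 = 1)
(35+6√34)^2 = 2449 + 420√34
(35+6√34)^3 = 171395 + 29394√34

35 6
2449 420
171395 29394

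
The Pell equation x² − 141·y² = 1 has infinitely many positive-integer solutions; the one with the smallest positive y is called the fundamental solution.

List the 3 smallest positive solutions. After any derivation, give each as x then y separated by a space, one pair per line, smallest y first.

√141 = [11; 1,6,1,22, …], period ℓ=4 (even) → k=3
a_0=11:  p_0=11·1+0=11,  q_0=11·0+1=1
a_1=1:  p_1=1·11+1=12,  q_1=1·1+0=1
a_2=6:  p_2=6·12+11=83,  q_2=6·1+1=7
a_3=1:  p_3=1·83+12=95,  q_3=1·7+1=8
→ (95, 8).  Check: 95²=9025, 141·8²=9024, difference 1.
(x_2, y_2) = (95·95 + 141·8·8, 95·8 + 8·95) = (18049, 1520)
(x_3, y_3) = (95·18049 + 141·8·1520, 95·1520 + 8·18049) = (3429215, 288792)

95 8
18049 1520
3429215 288792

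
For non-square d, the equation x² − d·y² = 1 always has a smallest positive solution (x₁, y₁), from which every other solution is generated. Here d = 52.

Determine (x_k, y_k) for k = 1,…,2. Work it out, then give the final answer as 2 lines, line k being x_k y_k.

√52 = [7; 4,1,2,1,4,14, …], period ℓ=6 (even) → k=5
k=0  a_k=7  p_k/q_k = 7/1
…
k=3  a_k=2  p_k/q_k = 101/14
k=4  a_k=1  p_k/q_k = 137/19
k=5  a_k=4  p_k/q_k = 649/90
fundamental: x₁=649, y₁=90  (since 421201 − 52·8100 = 1)
n=2: (649,90)∘(649,90) = (649·649+52·90·90, 649·90+90·649) = (842401,116820)

649 90
842401 116820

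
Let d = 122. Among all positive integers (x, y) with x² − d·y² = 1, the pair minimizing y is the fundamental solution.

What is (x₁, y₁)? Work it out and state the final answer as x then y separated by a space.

d=122: √d = [11; 22] (ℓ=1, odd), read p_1/q_1
step 0: (11, 1)  from 11·(1,0) + (0,1)
step 1: (243, 22)  from 22·(11,1) + (1,0)
fundamental: x₁=243, y₁=22  (since 59049 − 122·484 = 1)

243 22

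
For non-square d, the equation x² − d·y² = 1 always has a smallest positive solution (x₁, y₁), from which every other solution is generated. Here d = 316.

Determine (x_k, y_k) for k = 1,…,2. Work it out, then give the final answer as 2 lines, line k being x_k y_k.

12799 720
327628801 18430560

d=316: √d = [17; 1,3,2,8,2,3,1,34] (ℓ=8, even), read p_7/q_7
step 0: (17, 1)  from 17·(1,0) + (0,1)
…
step 2: (71, 4)  from 3·(18,1) + (17,1)
step 3: (160, 9)  from 2·(71,4) + (18,1)
step 4: (1351, 76)  from 8·(160,9) + (71,4)
step 5: (2862, 161)  from 2·(1351,76) + (160,9)
step 6: (9937, 559)  from 3·(2862,161) + (1351,76)
step 7: (12799, 720)  from 1·(9937,559) + (2862,161)
fundamental: x₁=12799, y₁=720  (since 163814401 − 316·518400 = 1)
n=2: (12799,720)∘(12799,720) = (12799·12799+316·720·720, 12799·720+720·12799) = (327628801,18430560)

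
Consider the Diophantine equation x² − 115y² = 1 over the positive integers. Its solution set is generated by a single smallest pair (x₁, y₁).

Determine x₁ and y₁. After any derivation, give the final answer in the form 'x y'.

1126 105

d=115: √d = [10; 1,2,1,1,1,1,1,2,1,20] (ℓ=10, even), read p_9/q_9
i=0: a=10 ⇒ p=10, q=1
…
i=2: a=2 ⇒ p=32, q=3
i=3: a=1 ⇒ p=43, q=4
…
i=5: a=1 ⇒ p=118, q=11
…
i=7: a=1 ⇒ p=311, q=29
i=8: a=2 ⇒ p=815, q=76
i=9: a=1 ⇒ p=1126, q=105
fundamental: x₁=1126, y₁=105  (since 1267876 − 115·11025 = 1)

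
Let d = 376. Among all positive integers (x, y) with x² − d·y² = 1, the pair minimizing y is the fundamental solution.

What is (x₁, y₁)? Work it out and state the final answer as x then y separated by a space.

2143295 110532

d=376: √d = [19; 2,1,1,3,1,…,1,2,38] (ℓ=16, even), read p_15/q_15
k=0  a_k=19  p_k/q_k = 19/1
k=1  a_k=2  p_k/q_k = 39/2
k=2  a_k=1  p_k/q_k = 58/3
k=3  a_k=1  p_k/q_k = 97/5
…
k=5  a_k=1  p_k/q_k = 446/23
k=6  a_k=2  p_k/q_k = 1241/64
k=7  a_k=2  p_k/q_k = 2928/151
k=8  a_k=4  p_k/q_k = 12953/668
k=9  a_k=2  p_k/q_k = 28834/1487
…
k=11  a_k=1  p_k/q_k = 99455/5129
k=12  a_k=3  p_k/q_k = 368986/19029
k=13  a_k=1  p_k/q_k = 468441/24158
k=14  a_k=1  p_k/q_k = 837427/43187
k=15  a_k=2  p_k/q_k = 2143295/110532
fundamental: x₁=2143295, y₁=110532  (since 4593713457025 − 376·12217323024 = 1)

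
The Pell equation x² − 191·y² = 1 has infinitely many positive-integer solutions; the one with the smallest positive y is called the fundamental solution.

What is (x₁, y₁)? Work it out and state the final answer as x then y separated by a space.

d=191: √d = [13; 1,4,1,1,3,…,4,1,26] (ℓ=16, even), read p_15/q_15
step 0: (13, 1)  from 13·(1,0) + (0,1)
step 1: (14, 1)  from 1·(13,1) + (1,0)
step 2: (69, 5)  from 4·(14,1) + (13,1)
step 3: (83, 6)  from 1·(69,5) + (14,1)
step 4: (152, 11)  from 1·(83,6) + (69,5)
step 5: (539, 39)  from 3·(152,11) + (83,6)
step 6: (1230, 89)  from 2·(539,39) + (152,11)
…
step 8: (40217, 2910)  from 13·(2999,217) + (1230,89)
step 9: (83433, 6037)  from 2·(40217,2910) + (2999,217)
step 10: (207083, 14984)  from 2·(83433,6037) + (40217,2910)
step 11: (704682, 50989)  from 3·(207083,14984) + (83433,6037)
step 12: (911765, 65973)  from 1·(704682,50989) + (207083,14984)
step 13: (1616447, 116962)  from 1·(911765,65973) + (704682,50989)
step 14: (7377553, 533821)  from 4·(1616447,116962) + (911765,65973)
step 15: (8994000, 650783)  from 1·(7377553,533821) + (1616447,116962)
(x₁, y₁) = (8994000, 650783);  8994000² − 191·650783² = 1 ✓

8994000 650783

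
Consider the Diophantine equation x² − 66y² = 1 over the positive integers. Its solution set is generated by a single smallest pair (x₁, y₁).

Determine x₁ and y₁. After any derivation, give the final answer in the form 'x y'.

[8; 8,16] for √66; ℓ=2 ⇒ convergent index 1
k=0  a_k=8  p_k/q_k = 8/1
k=1  a_k=8  p_k/q_k = 65/8
(x₁, y₁) = (65, 8);  65² − 66·8² = 1 ✓

65 8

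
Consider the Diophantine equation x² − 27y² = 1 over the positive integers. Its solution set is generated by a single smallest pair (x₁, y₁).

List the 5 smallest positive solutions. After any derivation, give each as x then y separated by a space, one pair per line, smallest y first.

√27 → a₀=5, period (5,10); ℓ=2 even so k=1
i=0: a=5 ⇒ p=5, q=1
i=1: a=5 ⇒ p=26, q=5
fundamental: x₁=26, y₁=5  (since 676 − 27·25 = 1)
(x_2, y_2) = (26·26 + 27·5·5, 26·5 + 5·26) = (1351, 260)
(x_3, y_3) = (26·1351 + 27·5·260, 26·260 + 5·1351) = (70226, 13515)
(x_4, y_4) = (26·70226 + 27·5·13515, 26·13515 + 5·70226) = (3650401, 702520)
(x_5, y_5) = (26·3650401 + 27·5·702520, 26·702520 + 5·3650401) = (189750626, 36517525)

26 5
1351 260
70226 13515
3650401 702520
189750626 36517525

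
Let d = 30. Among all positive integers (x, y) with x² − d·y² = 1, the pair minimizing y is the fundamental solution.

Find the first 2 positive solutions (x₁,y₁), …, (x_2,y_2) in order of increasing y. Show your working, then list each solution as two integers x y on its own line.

11 2
241 44

[5; 2,10] for √30; ℓ=2 ⇒ convergent index 1
step 0: (5, 1)  from 5·(1,0) + (0,1)
step 1: (11, 2)  from 2·(5,1) + (1,0)
fundamental: x₁=11, y₁=2  (since 121 − 30·4 = 1)
n=2: (11,2)∘(11,2) = (11·11+30·2·2, 11·2+2·11) = (241,44)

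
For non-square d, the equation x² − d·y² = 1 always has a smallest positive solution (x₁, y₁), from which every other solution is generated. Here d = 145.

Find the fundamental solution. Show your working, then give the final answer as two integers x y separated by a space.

√145 = [12; 24, …], period ℓ=1 (odd) → k=1
i=0: a=12 ⇒ p=12, q=1
i=1: a=24 ⇒ p=289, q=24
(x₁, y₁) = (289, 24);  289² − 145·24² = 1 ✓

289 24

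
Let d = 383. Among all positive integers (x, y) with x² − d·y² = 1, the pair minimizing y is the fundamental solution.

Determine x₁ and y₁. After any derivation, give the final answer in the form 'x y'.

√383 = [19; 1,1,3,19,3,1,1,38, …], period ℓ=8 (even) → k=7
step 0: (19, 1)  from 19·(1,0) + (0,1)
…
step 3: (137, 7)  from 3·(39,2) + (20,1)
…
step 5: (8063, 412)  from 3·(2642,135) + (137,7)
step 6: (10705, 547)  from 1·(8063,412) + (2642,135)
step 7: (18768, 959)  from 1·(10705,547) + (8063,412)
fundamental: x₁=18768, y₁=959  (since 352237824 − 383·919681 = 1)

18768 959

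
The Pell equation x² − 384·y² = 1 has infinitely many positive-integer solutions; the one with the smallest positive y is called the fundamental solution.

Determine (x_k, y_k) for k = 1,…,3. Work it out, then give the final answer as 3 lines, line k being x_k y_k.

√384 = [19; 1,1,2,9,2,1,1,38, …], period ℓ=8 (even) → k=7
step 0: (19, 1)  from 19·(1,0) + (0,1)
step 1: (20, 1)  from 1·(19,1) + (1,0)
…
step 3: (98, 5)  from 2·(39,2) + (20,1)
step 4: (921, 47)  from 9·(98,5) + (39,2)
…
step 6: (2861, 146)  from 1·(1940,99) + (921,47)
step 7: (4801, 245)  from 1·(2861,146) + (1940,99)
→ (4801, 245).  Check: 4801²=23049601, 384·245²=23049600, difference 1.
n=2: (4801,245)∘(4801,245) = (4801·4801+384·245·245, 4801·245+245·4801) = (46099201,2352490)
n=3: (46099201,2352490)∘(4801,245) = (4801·46099201+384·245·2352490, 4801·2352490+245·46099201) = (442644523201,22588608735)

4801 245
46099201 2352490
442644523201 22588608735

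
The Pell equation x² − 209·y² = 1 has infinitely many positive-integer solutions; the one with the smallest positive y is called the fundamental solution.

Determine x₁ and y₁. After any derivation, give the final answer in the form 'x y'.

[14; 2,5,3,2,3,5,2,28] for √209; ℓ=8 ⇒ convergent index 7
i=0: a=14 ⇒ p=14, q=1
…
i=4: a=2 ⇒ p=1171, q=81
i=5: a=3 ⇒ p=4019, q=278
i=6: a=5 ⇒ p=21266, q=1471
i=7: a=2 ⇒ p=46551, q=3220
fundamental: x₁=46551, y₁=3220  (since 2166995601 − 209·10368400 = 1)

46551 3220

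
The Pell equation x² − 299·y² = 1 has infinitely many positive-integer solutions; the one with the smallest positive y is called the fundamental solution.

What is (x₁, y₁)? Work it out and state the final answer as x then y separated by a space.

√299 = [17; 3,2,3,34, …], period ℓ=4 (even) → k=3
k=0  a_k=17  p_k/q_k = 17/1
k=1  a_k=3  p_k/q_k = 52/3
k=2  a_k=2  p_k/q_k = 121/7
k=3  a_k=3  p_k/q_k = 415/24
(x₁, y₁) = (415, 24);  415² − 299·24² = 1 ✓

415 24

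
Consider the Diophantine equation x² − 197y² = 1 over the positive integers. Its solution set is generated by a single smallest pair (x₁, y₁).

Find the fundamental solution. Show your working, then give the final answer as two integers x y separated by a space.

393 28

√197 = [14; 28, …], period ℓ=1 (odd) → k=1
a_0=14:  p_0=14·1+0=14,  q_0=14·0+1=1
a_1=28:  p_1=28·14+1=393,  q_1=28·1+0=28
(x₁, y₁) = (393, 28);  393² − 197·28² = 1 ✓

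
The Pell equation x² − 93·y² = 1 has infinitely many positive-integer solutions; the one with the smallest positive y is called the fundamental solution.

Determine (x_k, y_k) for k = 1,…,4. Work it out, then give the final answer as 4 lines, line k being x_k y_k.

√93 → a₀=9, period (1,1,1,4,6,4,1,1,1,18); ℓ=10 even so k=9
a_0=9:  p_0=9·1+0=9,  q_0=9·0+1=1
a_1=1:  p_1=1·9+1=10,  q_1=1·1+0=1
a_2=1:  p_2=1·10+9=19,  q_2=1·1+1=2
a_3=1:  p_3=1·19+10=29,  q_3=1·2+1=3
…
a_5=6:  p_5=6·135+29=839,  q_5=6·14+3=87
a_6=4:  p_6=4·839+135=3491,  q_6=4·87+14=362
a_7=1:  p_7=1·3491+839=4330,  q_7=1·362+87=449
a_8=1:  p_8=1·4330+3491=7821,  q_8=1·449+362=811
a_9=1:  p_9=1·7821+4330=12151,  q_9=1·811+449=1260
fundamental: x₁=12151, y₁=1260  (since 147646801 − 93·1587600 = 1)
(12151+1260√93)^2 = 295293601 + 30620520√93
(12151+1260√93)^3 = 7176225079351 + 744139875780√93
(12151+1260√93)^4 = 174396621583094401 + 18084087230585040√93

12151 1260
295293601 30620520
7176225079351 744139875780
174396621583094401 18084087230585040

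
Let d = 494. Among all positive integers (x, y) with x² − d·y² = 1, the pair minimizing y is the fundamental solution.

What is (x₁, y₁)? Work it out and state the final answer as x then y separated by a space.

73035 3286

d=494: √d = [22; 4,2,2,1,2,1,2,2,4,44] (ℓ=10, even), read p_9/q_9
k=0  a_k=22  p_k/q_k = 22/1
k=1  a_k=4  p_k/q_k = 89/4
k=2  a_k=2  p_k/q_k = 200/9
…
k=4  a_k=1  p_k/q_k = 689/31
…
k=7  a_k=2  p_k/q_k = 6979/314
k=8  a_k=2  p_k/q_k = 16514/743
k=9  a_k=4  p_k/q_k = 73035/3286
(x₁, y₁) = (73035, 3286);  73035² − 494·3286² = 1 ✓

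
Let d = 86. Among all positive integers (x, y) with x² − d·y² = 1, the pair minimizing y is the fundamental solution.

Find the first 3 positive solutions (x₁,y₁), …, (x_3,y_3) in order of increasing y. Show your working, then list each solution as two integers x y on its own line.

√86 = [9; 3,1,1,1,8,1,1,1,3,18, …], period ℓ=10 (even) → k=9
a_0=9:  p_0=9·1+0=9,  q_0=9·0+1=1
a_1=3:  p_1=3·9+1=28,  q_1=3·1+0=3
…
a_5=8:  p_5=8·102+65=881,  q_5=8·11+7=95
a_6=1:  p_6=1·881+102=983,  q_6=1·95+11=106
a_7=1:  p_7=1·983+881=1864,  q_7=1·106+95=201
a_8=1:  p_8=1·1864+983=2847,  q_8=1·201+106=307
a_9=3:  p_9=3·2847+1864=10405,  q_9=3·307+201=1122
fundamental: x₁=10405, y₁=1122  (since 108264025 − 86·1258884 = 1)
k=2:  x_2 = 10405·10405+86·1122·1122 = 216528049,  y_2 = 10405·1122+1122·10405 = 23348820
k=3:  x_3 = 10405·216528049+86·1122·23348820 = 4505948689285,  y_3 = 10405·23348820+1122·216528049 = 485888943078

10405 1122
216528049 23348820
4505948689285 485888943078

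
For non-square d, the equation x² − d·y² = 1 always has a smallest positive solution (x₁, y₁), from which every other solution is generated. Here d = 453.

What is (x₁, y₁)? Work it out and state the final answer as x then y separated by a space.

1653751 77700

d=453: √d = [21; 3,1,1,10,14,10,1,1,3,42] (ℓ=10, even), read p_9/q_9
k=0  a_k=21  p_k/q_k = 21/1
k=1  a_k=3  p_k/q_k = 64/3
…
k=4  a_k=10  p_k/q_k = 1575/74
…
k=7  a_k=1  p_k/q_k = 245764/11547
k=8  a_k=1  p_k/q_k = 469329/22051
k=9  a_k=3  p_k/q_k = 1653751/77700
(x₁, y₁) = (1653751, 77700);  1653751² − 453·77700² = 1 ✓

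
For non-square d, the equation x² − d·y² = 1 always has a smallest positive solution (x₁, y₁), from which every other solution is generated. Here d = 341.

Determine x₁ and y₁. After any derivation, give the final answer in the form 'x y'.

10626551 575460

[18; 2,6,1,8,2,…,6,2,36] for √341; ℓ=14 ⇒ convergent index 13
a_0=18:  p_0=18·1+0=18,  q_0=18·0+1=1
…
a_3=1:  p_3=1·240+37=277,  q_3=1·13+2=15
a_4=8:  p_4=8·277+240=2456,  q_4=8·15+13=133
…
a_12=6:  p_12=6·718667+641940=4953942,  q_12=6·38918+34763=268271
a_13=2:  p_13=2·4953942+718667=10626551,  q_13=2·268271+38918=575460
(x₁, y₁) = (10626551, 575460);  10626551² − 341·575460² = 1 ✓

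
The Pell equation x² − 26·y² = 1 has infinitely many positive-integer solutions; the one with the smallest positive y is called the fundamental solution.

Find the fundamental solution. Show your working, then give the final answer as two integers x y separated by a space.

√26 → a₀=5, period (10); ℓ=1 odd so k=1
a_0=5:  p_0=5·1+0=5,  q_0=5·0+1=1
a_1=10:  p_1=10·5+1=51,  q_1=10·1+0=10
fundamental: x₁=51, y₁=10  (since 2601 − 26·100 = 1)

51 10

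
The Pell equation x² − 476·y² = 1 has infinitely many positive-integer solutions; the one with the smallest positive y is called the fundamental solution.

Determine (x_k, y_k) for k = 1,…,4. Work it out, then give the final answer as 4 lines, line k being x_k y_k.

√476 = [21; 1,4,2,10,2,4,1,42, …], period ℓ=8 (even) → k=7
a_0=21:  p_0=21·1+0=21,  q_0=21·0+1=1
…
a_2=4:  p_2=4·22+21=109,  q_2=4·1+1=5
a_3=2:  p_3=2·109+22=240,  q_3=2·5+1=11
…
a_5=2:  p_5=2·2509+240=5258,  q_5=2·115+11=241
a_6=4:  p_6=4·5258+2509=23541,  q_6=4·241+115=1079
a_7=1:  p_7=1·23541+5258=28799,  q_7=1·1079+241=1320
fundamental: x₁=28799, y₁=1320  (since 829382401 − 476·1742400 = 1)
k=2:  x_2 = 28799·28799+476·1320·1320 = 1658764801,  y_2 = 28799·1320+1320·28799 = 76029360
k=3:  x_3 = 28799·1658764801+476·1320·76029360 = 95541534979199,  y_3 = 28799·76029360+1320·1658764801 = 4379139075960
k=4:  x_4 = 28799·95541534979199+476·1320·4379139075960 = 5503001330073139201,  y_4 = 28799·4379139075960+1320·95541534979199 = 252229652421114720

28799 1320
1658764801 76029360
95541534979199 4379139075960
5503001330073139201 252229652421114720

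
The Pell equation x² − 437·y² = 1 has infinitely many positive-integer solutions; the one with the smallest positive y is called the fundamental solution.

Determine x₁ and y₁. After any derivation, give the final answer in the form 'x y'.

[20; 1,9,2,9,1,40] for √437; ℓ=6 ⇒ convergent index 5
k=0  a_k=20  p_k/q_k = 20/1
k=1  a_k=1  p_k/q_k = 21/1
k=2  a_k=9  p_k/q_k = 209/10
k=3  a_k=2  p_k/q_k = 439/21
k=4  a_k=9  p_k/q_k = 4160/199
k=5  a_k=1  p_k/q_k = 4599/220
fundamental: x₁=4599, y₁=220  (since 21150801 − 437·48400 = 1)

4599 220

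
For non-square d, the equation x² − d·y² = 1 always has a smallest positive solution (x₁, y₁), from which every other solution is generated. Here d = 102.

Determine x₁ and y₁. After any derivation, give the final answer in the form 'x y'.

101 10

[10; 10,20] for √102; ℓ=2 ⇒ convergent index 1
step 0: (10, 1)  from 10·(1,0) + (0,1)
step 1: (101, 10)  from 10·(10,1) + (1,0)
fundamental: x₁=101, y₁=10  (since 10201 − 102·100 = 1)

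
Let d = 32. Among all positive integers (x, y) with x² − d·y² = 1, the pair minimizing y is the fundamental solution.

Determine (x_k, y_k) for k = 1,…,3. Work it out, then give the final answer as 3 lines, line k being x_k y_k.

17 3
577 102
19601 3465

[5; 1,1,1,10] for √32; ℓ=4 ⇒ convergent index 3
i=0: a=5 ⇒ p=5, q=1
…
i=2: a=1 ⇒ p=11, q=2
i=3: a=1 ⇒ p=17, q=3
fundamental: x₁=17, y₁=3  (since 289 − 32·9 = 1)
k=2:  x_2 = 17·17+32·3·3 = 577,  y_2 = 17·3+3·17 = 102
k=3:  x_3 = 17·577+32·3·102 = 19601,  y_3 = 17·102+3·577 = 3465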